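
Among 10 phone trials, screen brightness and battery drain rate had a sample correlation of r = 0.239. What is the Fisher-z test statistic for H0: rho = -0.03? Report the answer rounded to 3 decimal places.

0.724

z_r = atanh(0.239) = 0.243713,  z_0 = atanh(-0.03) = -0.030009
SE = 1/√(n−3) = 1/√7 = 0.377964
z = (z_r − z_0)/SE = (0.243713 − (-0.030009)) / 0.377964 = 0.273722 / 0.377964 = 0.724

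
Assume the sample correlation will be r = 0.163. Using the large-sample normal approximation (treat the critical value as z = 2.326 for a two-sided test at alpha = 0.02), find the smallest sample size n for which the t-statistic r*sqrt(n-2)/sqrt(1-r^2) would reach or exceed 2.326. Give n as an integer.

201

r√(n−2)/√(1−r²) ≥ 2.326  ⇔  n−2 ≥ (2.326)²·(1−r²)/r²
(1−r²)/r² = (1−0.026569)/0.026569 = 36.6378
n ≥ 2 + 5.410276·36.6378 = 2 + 198.2206 = 200.2206
⌈200.2206⌉ = 201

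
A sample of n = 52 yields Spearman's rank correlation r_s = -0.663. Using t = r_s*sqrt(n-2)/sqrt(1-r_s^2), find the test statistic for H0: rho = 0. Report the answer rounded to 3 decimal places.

-6.262

t = r_s·√(n−2) / √(1−r_s²) with r_s = -0.663, n = 52
  = -0.663·√50 / √(1 − 0.439569)
  = -0.663·7.071068 / 0.748619
  = -4.688118 / 0.748619 = -6.262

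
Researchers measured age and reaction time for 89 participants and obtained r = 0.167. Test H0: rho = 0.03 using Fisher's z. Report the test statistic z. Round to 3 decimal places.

z_r = atanh(0.167) = 0.168579,  z_0 = atanh(0.03) = 0.030009
SE = 1/√(n−3) = 1/√86 = 0.107833
z = (z_r − z_0)/SE = (0.168579 − 0.030009) / 0.107833 = 0.138570 / 0.107833 = 1.285

1.285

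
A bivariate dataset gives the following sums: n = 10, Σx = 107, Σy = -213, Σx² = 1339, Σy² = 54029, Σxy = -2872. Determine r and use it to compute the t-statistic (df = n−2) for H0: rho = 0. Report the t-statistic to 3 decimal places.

-0.551

Numerator: nΣxy − (Σx)(Σy) = 10·(-2872) − (107)(-213) = -5929
Denominator: √[(nΣx²−(Σx)²)(nΣy²−(Σy)²)]
  nΣx²−(Σx)² = 10·1339 − 11449 = 1941;  nΣy²−(Σy)² = 10·54029 − 45369 = 494921
  √(1941·494921) = √960641661 = 30994.2198
r = -5929 / 30994.2198 = -0.1913
t = r·√(n−2)/√(1−r²) = -0.1913·√8 / √(1−0.036596) = -0.541078 / 0.981531 = -0.551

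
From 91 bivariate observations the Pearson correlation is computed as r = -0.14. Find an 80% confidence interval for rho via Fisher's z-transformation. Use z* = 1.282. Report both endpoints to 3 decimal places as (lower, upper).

z_r = atanh(-0.14) = -0.140926;  SE = 1/√(n−3) = 1/√88 = 0.106600
z-limits: -0.140926 ± 1.282·0.106600 = -0.140926 ± 0.136661 = [-0.277587, -0.004265]
ρ-limits: (tanh -0.277587, tanh -0.004265) = (-0.271, -0.004)

(-0.271, -0.004)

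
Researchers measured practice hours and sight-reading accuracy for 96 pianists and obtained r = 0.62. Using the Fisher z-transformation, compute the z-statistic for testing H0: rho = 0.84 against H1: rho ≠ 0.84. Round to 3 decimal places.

-4.785

z_r = atanh(0.62) = 0.725005,  z_0 = atanh(0.84) = 1.221174
SE = 1/√(n−3) = 1/√93 = 0.103695
z = (z_r − z_0)/SE = (0.725005 − 1.221174) / 0.103695 = -0.496169 / 0.103695 = -4.785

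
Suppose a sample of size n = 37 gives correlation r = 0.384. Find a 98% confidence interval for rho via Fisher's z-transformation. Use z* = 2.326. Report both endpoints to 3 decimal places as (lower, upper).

(0.006, 0.666)

Fisher z: z_r = atanh(r) = ½·ln((1+0.384)/(1−0.384)) = 0.404743
SE(z) = 1/√(n−3) = 1/√34 = 0.171499
98% ⇒ z* = 2.326; margin = 2.326·0.171499 = 0.398907
CI on z-scale: (0.005836, 0.803650)
Back-transform: tanh(0.005836) = 0.005836, tanh(0.803650) = 0.666072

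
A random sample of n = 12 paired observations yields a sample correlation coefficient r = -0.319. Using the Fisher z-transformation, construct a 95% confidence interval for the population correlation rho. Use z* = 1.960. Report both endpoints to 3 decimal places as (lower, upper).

z_r = atanh(-0.319) = -0.330533;  SE = 1/√(n−3) = 1/√9 = 0.333333
z-limits: -0.330533 ± 1.960·0.333333 = -0.330533 ± 0.653333 = [-0.983866, 0.322800]
ρ-limits: (tanh -0.983866, tanh 0.322800) = (-0.755, 0.312)

(-0.755, 0.312)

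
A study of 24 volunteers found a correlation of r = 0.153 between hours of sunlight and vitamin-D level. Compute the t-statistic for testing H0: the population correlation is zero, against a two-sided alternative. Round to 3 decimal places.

t = r·√(n−2) / √(1−r²) with r = 0.153, n = 24
  = 0.153·√22 / √(1 − 0.023409)
  = 0.153·4.690416 / 0.988226
  = 0.717634 / 0.988226 = 0.726

0.726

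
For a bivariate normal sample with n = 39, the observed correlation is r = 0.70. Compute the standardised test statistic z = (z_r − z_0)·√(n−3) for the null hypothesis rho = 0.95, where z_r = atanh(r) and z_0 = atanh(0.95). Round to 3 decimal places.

Fisher z: atanh(0.70) = 0.867301, atanh(0.95) = 1.831781
z = (z_r − z_0)·√(n−3) = (0.867301 − 1.831781)·√36 = -0.964480 · 6.000000 = -5.787

-5.787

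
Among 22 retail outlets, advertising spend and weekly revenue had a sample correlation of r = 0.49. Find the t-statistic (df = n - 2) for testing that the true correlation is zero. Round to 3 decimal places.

2.514

t = r·√(n−2) / √(1−r²) with r = 0.49, n = 22
  = 0.49·√20 / √(1 − 0.2401)
  = 0.49·4.472136 / 0.871722
  = 2.191347 / 0.871722 = 2.514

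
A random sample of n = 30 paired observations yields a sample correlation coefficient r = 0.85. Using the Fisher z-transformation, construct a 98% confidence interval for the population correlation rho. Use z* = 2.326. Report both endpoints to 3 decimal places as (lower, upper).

(0.669, 0.936)

Fisher z: z_r = atanh(r) = ½·ln((1+0.85)/(1−0.85)) = 1.256153
SE(z) = 1/√(n−3) = 1/√27 = 0.192450
98% ⇒ z* = 2.326; margin = 2.326·0.192450 = 0.447639
CI on z-scale: (0.808514, 1.703792)
Back-transform: tanh(0.808514) = 0.668770, tanh(1.703792) = 0.935881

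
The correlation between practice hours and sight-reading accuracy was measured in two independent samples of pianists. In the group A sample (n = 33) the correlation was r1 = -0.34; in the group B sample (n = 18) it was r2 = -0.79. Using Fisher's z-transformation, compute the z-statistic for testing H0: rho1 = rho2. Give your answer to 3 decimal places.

2.268

Fisher z-transforms: z1 = atanh(-0.34) = -0.354093, z2 = atanh(-0.79) = -1.071432; difference d = 0.717339
Var(d) = 1/30 + 1/15 = 0.0333333 + 0.0666667 = 0.1000000
z = d/√Var(d) = 0.717339 / √0.1000000 = 0.717339 / 0.316228 = 2.268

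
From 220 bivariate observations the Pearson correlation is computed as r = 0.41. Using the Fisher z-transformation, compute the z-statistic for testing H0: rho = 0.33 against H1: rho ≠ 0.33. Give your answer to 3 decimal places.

1.367

z_r = atanh(0.41) = 0.435611,  z_0 = atanh(0.33) = 0.342828
SE = 1/√(n−3) = 1/√217 = 0.067884
z = (z_r − z_0)/SE = (0.435611 − 0.342828) / 0.067884 = 0.092783 / 0.067884 = 1.367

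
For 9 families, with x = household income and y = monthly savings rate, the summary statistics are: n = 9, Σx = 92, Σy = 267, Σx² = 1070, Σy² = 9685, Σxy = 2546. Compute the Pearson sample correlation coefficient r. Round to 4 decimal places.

-0.3835

Numerator: nΣxy − (Σx)(Σy) = 9·2546 − (92)(267) = -1650
Denominator: √[(nΣx²−(Σx)²)(nΣy²−(Σy)²)]
  nΣx²−(Σx)² = 9·1070 − 8464 = 1166;  nΣy²−(Σy)² = 9·9685 − 71289 = 15876
  √(1166·15876) = √18511416 = 4302.4895
r = -1650 / 4302.4895 = -0.3835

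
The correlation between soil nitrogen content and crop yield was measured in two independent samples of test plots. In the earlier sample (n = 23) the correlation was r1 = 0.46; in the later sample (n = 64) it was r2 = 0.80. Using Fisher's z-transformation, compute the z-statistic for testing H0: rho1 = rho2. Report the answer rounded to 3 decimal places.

-2.334

z1 = atanh(0.46) = 0.497311,  z2 = atanh(0.80) = 1.098612
SE = √(1/(n1−3) + 1/(n2−3)) = √(1/20 + 1/61) = √(0.0500000 + 0.0163934) = √0.0663934 = 0.257669
z = (z1 − z2)/SE = (0.497311 − 1.098612) / 0.257669 = -0.601301 / 0.257669 = -2.334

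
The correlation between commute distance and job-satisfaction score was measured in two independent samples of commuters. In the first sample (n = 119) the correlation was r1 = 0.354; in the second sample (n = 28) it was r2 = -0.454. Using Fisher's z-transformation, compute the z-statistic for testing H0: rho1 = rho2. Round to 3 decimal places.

Fisher z-transforms: z1 = atanh(0.354) = 0.370009, z2 = atanh(-0.454) = -0.489727; difference d = 0.859736
Var(d) = 1/116 + 1/25 = 0.0086207 + 0.0400000 = 0.0486207
z = d/√Var(d) = 0.859736 / √0.0486207 = 0.859736 / 0.220501 = 3.899

3.899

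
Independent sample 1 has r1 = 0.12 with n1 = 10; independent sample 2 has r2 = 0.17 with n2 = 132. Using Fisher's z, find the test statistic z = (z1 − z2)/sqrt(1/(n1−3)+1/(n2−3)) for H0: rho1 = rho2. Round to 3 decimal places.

z1 = atanh(0.12) = 0.120581,  z2 = atanh(0.17) = 0.171667
SE = √(1/(n1−3) + 1/(n2−3)) = √(1/7 + 1/129) = √(0.1428571 + 0.0077519) = √0.1506090 = 0.388084
z = (z1 − z2)/SE = (0.120581 − 0.171667) / 0.388084 = -0.051086 / 0.388084 = -0.132

-0.132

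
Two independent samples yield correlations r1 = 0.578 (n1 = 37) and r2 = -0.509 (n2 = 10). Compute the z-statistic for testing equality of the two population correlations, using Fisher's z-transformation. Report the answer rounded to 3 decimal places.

Fisher z-transforms: z1 = atanh(0.578) = 0.659454, z2 = atanh(-0.509) = -0.561379; difference d = 1.220833
Var(d) = 1/34 + 1/7 = 0.0294118 + 0.1428571 = 0.1722689
z = d/√Var(d) = 1.220833 / √0.1722689 = 1.220833 / 0.415053 = 2.941

2.941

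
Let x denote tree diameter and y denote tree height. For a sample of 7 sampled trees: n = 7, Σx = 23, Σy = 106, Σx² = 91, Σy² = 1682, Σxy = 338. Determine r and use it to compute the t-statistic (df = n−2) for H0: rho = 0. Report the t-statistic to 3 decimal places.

S_xy = nΣxy − ΣxΣy = 7·338 − 23·106 = 2366 − 2438 = -72
S_xx = nΣx² − (Σx)² = 7·91 − 23² = 637 − 529 = 108
S_yy = nΣy² − (Σy)² = 7·1682 − 106² = 11774 − 11236 = 538
r = S_xy / √(S_xx·S_yy) = -72 / √(108·538) = -72 / √58104 = -72 / 241.0477 = -0.2987
t = r·√(n−2)/√(1−r²) = -0.2987·√5 / √(1−0.089222) = -0.667914 / 0.954347 = -0.700

-0.700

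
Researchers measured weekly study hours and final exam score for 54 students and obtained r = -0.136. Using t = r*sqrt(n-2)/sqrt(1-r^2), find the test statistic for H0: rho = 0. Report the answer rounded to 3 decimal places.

-0.990

1 − r² = 1 − 0.018496 = 0.981504;  √(1−r²) = 0.990709
√(n−2) = √52 = 7.211103
t = r·√(n−2)/√(1−r²) = -0.136 · 7.211103 / 0.990709 = -0.990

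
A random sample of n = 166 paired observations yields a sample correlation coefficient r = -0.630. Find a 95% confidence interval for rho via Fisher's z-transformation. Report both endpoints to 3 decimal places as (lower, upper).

(-0.714, -0.528)

Fisher z: z_r = atanh(r) = ½·ln((1+(-0.630))/(1−(-0.630))) = -0.741416
SE(z) = 1/√(n−3) = 1/√163 = 0.078326
95% ⇒ z* = 1.960; margin = 1.960·0.078326 = 0.153519
CI on z-scale: (-0.894935, -0.587897)
Back-transform: tanh(-0.894935) = -0.713823, tanh(-0.587897) = -0.528381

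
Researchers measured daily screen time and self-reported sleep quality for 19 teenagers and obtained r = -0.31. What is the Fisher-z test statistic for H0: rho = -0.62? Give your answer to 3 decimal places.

1.618

Fisher z: atanh(-0.31) = -0.320545, atanh(-0.62) = -0.725005
z = (z_r − z_0)·√(n−3) = (-0.320545 − (-0.725005))·√16 = 0.404460 · 4.000000 = 1.618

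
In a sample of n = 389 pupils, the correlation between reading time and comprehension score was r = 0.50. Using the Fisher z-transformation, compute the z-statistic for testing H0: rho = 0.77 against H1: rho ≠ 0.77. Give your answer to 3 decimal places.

Fisher z: atanh(0.50) = 0.549306, atanh(0.77) = 1.020328
z = (z_r − z_0)·√(n−3) = (0.549306 − 1.020328)·√386 = -0.471022 · 19.646883 = -9.254

-9.254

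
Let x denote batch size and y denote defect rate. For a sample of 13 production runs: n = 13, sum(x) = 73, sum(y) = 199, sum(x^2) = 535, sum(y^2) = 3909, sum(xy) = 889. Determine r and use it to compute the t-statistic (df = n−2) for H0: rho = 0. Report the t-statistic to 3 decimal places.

S_xy = nΣxy − ΣxΣy = 13·889 − 73·199 = 11557 − 14527 = -2970
S_xx = nΣx² − (Σx)² = 13·535 − 73² = 6955 − 5329 = 1626
S_yy = nΣy² − (Σy)² = 13·3909 − 199² = 50817 − 39601 = 11216
r = S_xy / √(S_xx·S_yy) = -2970 / √(1626·11216) = -2970 / √18237216 = -2970 / 4270.5054 = -0.6955
t = r·√(n−2)/√(1−r²) = -0.6955·√11 / √(1−0.483720) = -2.306713 / 0.718526 = -3.210

-3.210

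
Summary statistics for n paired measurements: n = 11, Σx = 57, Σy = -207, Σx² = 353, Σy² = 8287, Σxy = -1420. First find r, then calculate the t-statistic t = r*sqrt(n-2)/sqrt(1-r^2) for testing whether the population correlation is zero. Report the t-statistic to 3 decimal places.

S_xy = nΣxy − ΣxΣy = 11·(-1420) − 57·(-207) = -15620 − (-11799) = -3821
S_xx = nΣx² − (Σx)² = 11·353 − 57² = 3883 − 3249 = 634
S_yy = nΣy² − (Σy)² = 11·8287 − (-207)² = 91157 − 42849 = 48308
r = S_xy / √(S_xx·S_yy) = -3821 / √(634·48308) = -3821 / √30627272 = -3821 / 5534.1912 = -0.6904
t = r·√(n−2)/√(1−r²) = -0.6904·√9 / √(1−0.476652) = -2.071200 / 0.723428 = -2.863

-2.863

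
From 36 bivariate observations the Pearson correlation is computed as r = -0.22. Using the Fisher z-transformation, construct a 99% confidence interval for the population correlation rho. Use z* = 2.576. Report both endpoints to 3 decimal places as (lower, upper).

z_r = atanh(-0.22) = -0.223656;  SE = 1/√(n−3) = 1/√33 = 0.174078
z-limits: -0.223656 ± 2.576·0.174078 = -0.223656 ± 0.448425 = [-0.672081, 0.224769]
ρ-limits: (tanh -0.672081, tanh 0.224769) = (-0.586, 0.221)

(-0.586, 0.221)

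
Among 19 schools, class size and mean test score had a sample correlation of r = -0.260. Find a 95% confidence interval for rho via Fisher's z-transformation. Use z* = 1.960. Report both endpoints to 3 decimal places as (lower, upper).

z_r = atanh(-0.260) = -0.266108;  SE = 1/√(n−3) = 1/√16 = 0.250000
z-limits: -0.266108 ± 1.960·0.250000 = -0.266108 ± 0.490000 = [-0.756108, 0.223892]
ρ-limits: (tanh -0.756108, tanh 0.223892) = (-0.639, 0.220)

(-0.639, 0.220)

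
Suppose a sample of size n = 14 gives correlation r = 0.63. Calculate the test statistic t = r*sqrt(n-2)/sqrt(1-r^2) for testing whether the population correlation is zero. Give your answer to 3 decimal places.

2.810

1 − r² = 1 − 0.3969 = 0.6031;  √(1−r²) = 0.776595
√(n−2) = √12 = 3.464102
t = r·√(n−2)/√(1−r²) = 0.63 · 3.464102 / 0.776595 = 2.810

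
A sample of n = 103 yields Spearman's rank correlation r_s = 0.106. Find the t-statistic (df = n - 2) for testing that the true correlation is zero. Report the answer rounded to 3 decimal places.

1.071

t = r_s·√(n−2) / √(1−r_s²) with r_s = 0.106, n = 103
  = 0.106·√101 / √(1 − 0.011236)
  = 0.106·10.049876 / 0.994366
  = 1.065287 / 0.994366 = 1.071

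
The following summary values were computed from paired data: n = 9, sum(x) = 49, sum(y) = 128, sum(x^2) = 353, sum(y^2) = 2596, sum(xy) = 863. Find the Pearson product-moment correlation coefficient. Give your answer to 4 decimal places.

0.6424

Numerator: nΣxy − (Σx)(Σy) = 9·863 − (49)(128) = 1495
Denominator: √[(nΣx²−(Σx)²)(nΣy²−(Σy)²)]
  nΣx²−(Σx)² = 9·353 − 2401 = 776;  nΣy²−(Σy)² = 9·2596 − 16384 = 6980
  √(776·6980) = √5416480 = 2327.3332
r = 1495 / 2327.3332 = 0.6424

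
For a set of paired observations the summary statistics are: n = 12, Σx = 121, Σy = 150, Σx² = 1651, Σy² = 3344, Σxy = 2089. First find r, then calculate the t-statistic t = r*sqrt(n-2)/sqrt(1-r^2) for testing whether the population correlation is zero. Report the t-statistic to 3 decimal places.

Numerator: nΣxy − (Σx)(Σy) = 12·2089 − (121)(150) = 6918
Denominator: √[(nΣx²−(Σx)²)(nΣy²−(Σy)²)]
  nΣx²−(Σx)² = 12·1651 − 14641 = 5171;  nΣy²−(Σy)² = 12·3344 − 22500 = 17628
  √(5171·17628) = √91154388 = 9547.4807
r = 6918 / 9547.4807 = 0.7246
t = r·√(n−2)/√(1−r²) = 0.7246·√10 / √(1−0.525045) = 2.291386 / 0.689170 = 3.325

3.325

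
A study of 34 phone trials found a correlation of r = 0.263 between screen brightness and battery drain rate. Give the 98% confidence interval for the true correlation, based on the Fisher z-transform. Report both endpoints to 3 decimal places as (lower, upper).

z_r = atanh(0.263) = 0.269329;  SE = 1/√(n−3) = 1/√31 = 0.179605
z-limits: 0.269329 ± 2.326·0.179605 = 0.269329 ± 0.417761 = [-0.148432, 0.687090]
ρ-limits: (tanh -0.148432, tanh 0.687090) = (-0.147, 0.596)

(-0.147, 0.596)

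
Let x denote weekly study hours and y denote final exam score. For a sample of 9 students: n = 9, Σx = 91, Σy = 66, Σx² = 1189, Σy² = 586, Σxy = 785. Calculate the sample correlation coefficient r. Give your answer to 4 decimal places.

Numerator: nΣxy − (Σx)(Σy) = 9·785 − (91)(66) = 1059
Denominator: √[(nΣx²−(Σx)²)(nΣy²−(Σy)²)]
  nΣx²−(Σx)² = 9·1189 − 8281 = 2420;  nΣy²−(Σy)² = 9·586 − 4356 = 918
  √(2420·918) = √2221560 = 1490.4899
r = 1059 / 1490.4899 = 0.7105

0.7105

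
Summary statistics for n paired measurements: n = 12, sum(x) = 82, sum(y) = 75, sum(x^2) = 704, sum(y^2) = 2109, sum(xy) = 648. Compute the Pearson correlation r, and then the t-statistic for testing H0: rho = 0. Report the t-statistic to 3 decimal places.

0.919

S_xy = nΣxy − ΣxΣy = 12·648 − 82·75 = 7776 − 6150 = 1626
S_xx = nΣx² − (Σx)² = 12·704 − 82² = 8448 − 6724 = 1724
S_yy = nΣy² − (Σy)² = 12·2109 − 75² = 25308 − 5625 = 19683
r = S_xy / √(S_xx·S_yy) = 1626 / √(1724·19683) = 1626 / √33933492 = 1626 / 5825.2461 = 0.2791
t = r·√(n−2)/√(1−r²) = 0.2791·√10 / √(1−0.077897) = 0.882592 / 0.960262 = 0.919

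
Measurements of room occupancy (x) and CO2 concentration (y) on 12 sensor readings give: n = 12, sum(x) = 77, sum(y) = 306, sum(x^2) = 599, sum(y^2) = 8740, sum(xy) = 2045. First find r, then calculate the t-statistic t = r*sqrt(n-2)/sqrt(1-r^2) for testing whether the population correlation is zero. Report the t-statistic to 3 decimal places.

Numerator: nΣxy − (Σx)(Σy) = 12·2045 − (77)(306) = 978
Denominator: √[(nΣx²−(Σx)²)(nΣy²−(Σy)²)]
  nΣx²−(Σx)² = 12·599 − 5929 = 1259;  nΣy²−(Σy)² = 12·8740 − 93636 = 11244
  √(1259·11244) = √14156196 = 3762.4721
r = 978 / 3762.4721 = 0.2599
t = r·√(n−2)/√(1−r²) = 0.2599·√10 / √(1−0.067548) = 0.821876 / 0.965636 = 0.851

0.851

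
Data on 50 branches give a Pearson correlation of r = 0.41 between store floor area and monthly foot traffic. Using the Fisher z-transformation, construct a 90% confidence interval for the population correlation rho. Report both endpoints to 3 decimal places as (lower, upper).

Fisher z: z_r = atanh(r) = ½·ln((1+0.41)/(1−0.41)) = 0.435611
SE(z) = 1/√(n−3) = 1/√47 = 0.145865
90% ⇒ z* = 1.645; margin = 1.645·0.145865 = 0.239948
CI on z-scale: (0.195663, 0.675559)
Back-transform: tanh(0.195663) = 0.193204, tanh(0.675559) = 0.588625

(0.193, 0.589)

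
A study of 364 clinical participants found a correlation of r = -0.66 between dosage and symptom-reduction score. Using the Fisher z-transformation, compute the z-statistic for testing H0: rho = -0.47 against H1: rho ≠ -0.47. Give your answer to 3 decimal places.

-5.372

z_r = atanh(-0.66) = -0.792814,  z_0 = atanh(-0.47) = -0.510070
SE = 1/√(n−3) = 1/√361 = 0.052632
z = (z_r − z_0)/SE = (-0.792814 − (-0.510070)) / 0.052632 = -0.282744 / 0.052632 = -5.372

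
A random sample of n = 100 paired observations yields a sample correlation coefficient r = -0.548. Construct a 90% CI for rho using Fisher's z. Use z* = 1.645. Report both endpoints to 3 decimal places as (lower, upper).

z_r = atanh(-0.548) = -0.615518;  SE = 1/√(n−3) = 1/√97 = 0.101535
z-limits: -0.615518 ± 1.645·0.101535 = -0.615518 ± 0.167025 = [-0.782543, -0.448493]
ρ-limits: (tanh -0.782543, tanh -0.448493) = (-0.654, -0.421)

(-0.654, -0.421)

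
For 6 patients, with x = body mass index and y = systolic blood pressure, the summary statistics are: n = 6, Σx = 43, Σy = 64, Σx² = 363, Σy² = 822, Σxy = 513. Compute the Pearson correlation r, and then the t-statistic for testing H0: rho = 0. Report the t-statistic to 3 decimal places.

1.587

S_xy = nΣxy − ΣxΣy = 6·513 − 43·64 = 3078 − 2752 = 326
S_xx = nΣx² − (Σx)² = 6·363 − 43² = 2178 − 1849 = 329
S_yy = nΣy² − (Σy)² = 6·822 − 64² = 4932 − 4096 = 836
r = S_xy / √(S_xx·S_yy) = 326 / √(329·836) = 326 / √275044 = 326 / 524.4464 = 0.6216
t = r·√(n−2)/√(1−r²) = 0.6216·√4 / √(1−0.386387) = 1.243200 / 0.783335 = 1.587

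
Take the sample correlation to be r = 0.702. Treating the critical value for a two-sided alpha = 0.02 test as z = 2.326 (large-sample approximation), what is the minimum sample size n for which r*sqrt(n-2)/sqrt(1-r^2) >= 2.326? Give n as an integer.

8

r√(n−2)/√(1−r²) ≥ 2.326  ⇔  n−2 ≥ (2.326)²·(1−r²)/r²
(1−r²)/r² = (1−0.492804)/0.492804 = 1.0292
n ≥ 2 + 5.410276·1.0292 = 2 + 5.5683 = 7.5683
⌈7.5683⌉ = 8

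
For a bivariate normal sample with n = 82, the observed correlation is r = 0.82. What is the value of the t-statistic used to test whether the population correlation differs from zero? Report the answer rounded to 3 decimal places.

12.814

t = r·√(n−2) / √(1−r²) with r = 0.82, n = 82
  = 0.82·√80 / √(1 − 0.6724)
  = 0.82·8.944272 / 0.572364
  = 7.334303 / 0.572364 = 12.814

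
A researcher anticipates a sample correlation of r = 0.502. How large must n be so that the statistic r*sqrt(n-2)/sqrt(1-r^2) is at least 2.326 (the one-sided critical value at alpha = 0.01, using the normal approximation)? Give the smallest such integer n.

19

Need r·√(n−2)/√(1−r²) ≥ 2.326
√(n−2) ≥ 2.326·√(1−0.252004) / 0.502 = 2.326·0.864868 / 0.502 = 4.0073
n−2 ≥ 16.0585  ⇒  n ≥ 18.0585
Smallest integer n = 19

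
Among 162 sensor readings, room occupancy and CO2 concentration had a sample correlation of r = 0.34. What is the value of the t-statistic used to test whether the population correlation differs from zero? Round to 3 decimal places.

4.573

t = r·√(n−2) / √(1−r²) with r = 0.34, n = 162
  = 0.34·√160 / √(1 − 0.1156)
  = 0.34·12.649111 / 0.940425
  = 4.300698 / 0.940425 = 4.573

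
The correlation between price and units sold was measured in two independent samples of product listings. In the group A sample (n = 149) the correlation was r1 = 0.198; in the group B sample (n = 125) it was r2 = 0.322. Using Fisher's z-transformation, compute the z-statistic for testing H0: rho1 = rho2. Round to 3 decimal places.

-1.086

z1 = atanh(0.198) = 0.200650,  z2 = atanh(0.322) = 0.333877
SE = √(1/(n1−3) + 1/(n2−3)) = √(1/146 + 1/122) = √(0.0068493 + 0.0081967) = √0.0150460 = 0.122662
z = (z1 − z2)/SE = (0.200650 − 0.333877) / 0.122662 = -0.133227 / 0.122662 = -1.086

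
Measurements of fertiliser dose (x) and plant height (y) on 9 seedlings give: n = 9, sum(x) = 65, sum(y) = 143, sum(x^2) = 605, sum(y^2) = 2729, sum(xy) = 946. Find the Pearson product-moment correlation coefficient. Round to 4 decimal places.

-0.3487

Numerator: nΣxy − (Σx)(Σy) = 9·946 − (65)(143) = -781
Denominator: √[(nΣx²−(Σx)²)(nΣy²−(Σy)²)]
  nΣx²−(Σx)² = 9·605 − 4225 = 1220;  nΣy²−(Σy)² = 9·2729 − 20449 = 4112
  √(1220·4112) = √5016640 = 2239.7857
r = -781 / 2239.7857 = -0.3487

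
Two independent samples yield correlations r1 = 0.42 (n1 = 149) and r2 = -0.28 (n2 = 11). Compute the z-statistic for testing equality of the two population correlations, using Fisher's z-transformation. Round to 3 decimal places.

Fisher z-transforms: z1 = atanh(0.42) = 0.447692, z2 = atanh(-0.28) = -0.287682; difference d = 0.735374
Var(d) = 1/146 + 1/8 = 0.0068493 + 0.1250000 = 0.1318493
z = d/√Var(d) = 0.735374 / √0.1318493 = 0.735374 / 0.363111 = 2.025

2.025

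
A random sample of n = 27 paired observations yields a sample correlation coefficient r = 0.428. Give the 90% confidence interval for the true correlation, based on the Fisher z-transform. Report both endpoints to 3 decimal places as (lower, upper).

(0.121, 0.660)

Fisher z: z_r = atanh(r) = ½·ln((1+0.428)/(1−0.428)) = 0.457446
SE(z) = 1/√(n−3) = 1/√24 = 0.204124
90% ⇒ z* = 1.645; margin = 1.645·0.204124 = 0.335784
CI on z-scale: (0.121662, 0.793230)
Back-transform: tanh(0.121662) = 0.121065, tanh(0.793230) = 0.660235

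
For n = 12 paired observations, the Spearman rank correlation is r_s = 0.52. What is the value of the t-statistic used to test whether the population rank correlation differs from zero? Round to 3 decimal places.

1.925

1 − r_s² = 1 − 0.2704 = 0.7296;  √(1−r_s²) = 0.854166
√(n−2) = √10 = 3.162278
t = r_s·√(n−2)/√(1−r_s²) = 0.52 · 3.162278 / 0.854166 = 1.925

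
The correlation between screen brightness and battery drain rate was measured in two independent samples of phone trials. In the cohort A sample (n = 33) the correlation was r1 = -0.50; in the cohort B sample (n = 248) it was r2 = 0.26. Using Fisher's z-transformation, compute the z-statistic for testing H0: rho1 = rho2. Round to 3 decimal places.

-4.216

Fisher z-transforms: z1 = atanh(-0.50) = -0.549306, z2 = atanh(0.26) = 0.266108; difference d = -0.815414
Var(d) = 1/30 + 1/245 = 0.0333333 + 0.0040816 = 0.0374149
z = d/√Var(d) = -0.815414 / √0.0374149 = -0.815414 / 0.193429 = -4.216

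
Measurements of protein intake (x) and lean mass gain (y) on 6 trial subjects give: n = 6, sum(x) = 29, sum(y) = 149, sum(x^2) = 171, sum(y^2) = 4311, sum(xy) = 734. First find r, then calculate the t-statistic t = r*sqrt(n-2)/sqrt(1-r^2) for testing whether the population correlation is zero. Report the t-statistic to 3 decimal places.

0.203

Numerator: nΣxy − (Σx)(Σy) = 6·734 − (29)(149) = 83
Denominator: √[(nΣx²−(Σx)²)(nΣy²−(Σy)²)]
  nΣx²−(Σx)² = 6·171 − 841 = 185;  nΣy²−(Σy)² = 6·4311 − 22201 = 3665
  √(185·3665) = √678025 = 823.4227
r = 83 / 823.4227 = 0.1008
t = r·√(n−2)/√(1−r²) = 0.1008·√4 / √(1−0.010161) = 0.201600 / 0.994907 = 0.203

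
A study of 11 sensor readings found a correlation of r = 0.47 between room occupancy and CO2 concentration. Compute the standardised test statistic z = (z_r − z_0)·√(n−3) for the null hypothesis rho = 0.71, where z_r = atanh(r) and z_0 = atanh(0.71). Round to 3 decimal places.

-1.067

z_r = atanh(0.47) = 0.510070,  z_0 = atanh(0.71) = 0.887184
SE = 1/√(n−3) = 1/√8 = 0.353553
z = (z_r − z_0)/SE = (0.510070 − 0.887184) / 0.353553 = -0.377114 / 0.353553 = -1.067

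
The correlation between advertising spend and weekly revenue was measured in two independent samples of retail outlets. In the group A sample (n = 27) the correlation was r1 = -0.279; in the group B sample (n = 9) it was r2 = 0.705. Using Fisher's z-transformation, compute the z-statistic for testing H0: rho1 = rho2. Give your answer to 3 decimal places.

Fisher z-transforms: z1 = atanh(-0.279) = -0.286597, z2 = atanh(0.705) = 0.877173; difference d = -1.163770
Var(d) = 1/24 + 1/6 = 0.0416667 + 0.1666667 = 0.2083334
z = d/√Var(d) = -1.163770 / √0.2083334 = -1.163770 / 0.456436 = -2.550

-2.550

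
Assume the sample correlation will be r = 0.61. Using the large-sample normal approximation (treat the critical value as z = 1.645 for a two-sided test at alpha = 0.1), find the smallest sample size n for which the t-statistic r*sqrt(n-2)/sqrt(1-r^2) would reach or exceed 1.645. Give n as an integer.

r√(n−2)/√(1−r²) ≥ 1.645  ⇔  n−2 ≥ (1.645)²·(1−r²)/r²
(1−r²)/r² = (1−0.3721)/0.3721 = 1.6874
n ≥ 2 + 2.706025·1.6874 = 2 + 4.5661 = 6.5661
⌈6.5661⌉ = 7

7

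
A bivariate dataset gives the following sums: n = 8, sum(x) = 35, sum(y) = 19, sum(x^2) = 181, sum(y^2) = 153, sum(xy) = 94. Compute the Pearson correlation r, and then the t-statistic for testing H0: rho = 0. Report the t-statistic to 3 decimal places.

S_xy = nΣxy − ΣxΣy = 8·94 − 35·19 = 752 − 665 = 87
S_xx = nΣx² − (Σx)² = 8·181 − 35² = 1448 − 1225 = 223
S_yy = nΣy² − (Σy)² = 8·153 − 19² = 1224 − 361 = 863
r = S_xy / √(S_xx·S_yy) = 87 / √(223·863) = 87 / √192449 = 87 / 438.6901 = 0.1983
t = r·√(n−2)/√(1−r²) = 0.1983·√6 / √(1−0.039323) = 0.485734 / 0.980141 = 0.496

0.496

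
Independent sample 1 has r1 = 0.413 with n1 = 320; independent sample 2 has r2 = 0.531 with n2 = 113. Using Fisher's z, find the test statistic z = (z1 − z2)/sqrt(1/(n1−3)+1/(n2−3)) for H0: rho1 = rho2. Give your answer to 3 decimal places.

Fisher z-transforms: z1 = atanh(0.413) = 0.439223, z2 = atanh(0.531) = 0.591537; difference d = -0.152314
Var(d) = 1/317 + 1/110 = 0.0031546 + 0.0090909 = 0.0122455
z = d/√Var(d) = -0.152314 / √0.0122455 = -0.152314 / 0.110659 = -1.376

-1.376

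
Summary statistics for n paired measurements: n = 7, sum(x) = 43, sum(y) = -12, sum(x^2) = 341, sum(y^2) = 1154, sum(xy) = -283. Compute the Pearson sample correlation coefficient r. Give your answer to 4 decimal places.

-0.7091

Numerator: nΣxy − (Σx)(Σy) = 7·(-283) − (43)(-12) = -1465
Denominator: √[(nΣx²−(Σx)²)(nΣy²−(Σy)²)]
  nΣx²−(Σx)² = 7·341 − 1849 = 538;  nΣy²−(Σy)² = 7·1154 − 144 = 7934
  √(538·7934) = √4268492 = 2066.0329
r = -1465 / 2066.0329 = -0.7091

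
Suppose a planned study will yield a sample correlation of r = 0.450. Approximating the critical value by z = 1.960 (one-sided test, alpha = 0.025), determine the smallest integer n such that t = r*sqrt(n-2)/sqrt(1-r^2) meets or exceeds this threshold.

r√(n−2)/√(1−r²) ≥ 1.960  ⇔  n−2 ≥ (1.960)²·(1−r²)/r²
(1−r²)/r² = (1−0.202500)/0.202500 = 3.9383
n ≥ 2 + 3.8416·3.9383 = 2 + 15.1294 = 17.1294
⌈17.1294⌉ = 18

18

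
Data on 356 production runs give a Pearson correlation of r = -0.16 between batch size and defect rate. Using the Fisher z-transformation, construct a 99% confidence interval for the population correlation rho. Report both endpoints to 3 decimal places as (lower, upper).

(-0.290, -0.024)

z_r = atanh(-0.16) = -0.161387;  SE = 1/√(n−3) = 1/√353 = 0.053225
z-limits: -0.161387 ± 2.576·0.053225 = -0.161387 ± 0.137108 = [-0.298495, -0.024279]
ρ-limits: (tanh -0.298495, tanh -0.024279) = (-0.290, -0.024)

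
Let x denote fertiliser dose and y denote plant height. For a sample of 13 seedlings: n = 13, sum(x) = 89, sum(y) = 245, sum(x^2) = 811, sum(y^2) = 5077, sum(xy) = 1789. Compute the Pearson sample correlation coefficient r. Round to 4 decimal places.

S_xy = nΣxy − ΣxΣy = 13·1789 − 89·245 = 23257 − 21805 = 1452
S_xx = nΣx² − (Σx)² = 13·811 − 89² = 10543 − 7921 = 2622
S_yy = nΣy² − (Σy)² = 13·5077 − 245² = 66001 − 60025 = 5976
r = S_xy / √(S_xx·S_yy) = 1452 / √(2622·5976) = 1452 / √15669072 = 1452 / 3958.4179 = 0.3668

0.3668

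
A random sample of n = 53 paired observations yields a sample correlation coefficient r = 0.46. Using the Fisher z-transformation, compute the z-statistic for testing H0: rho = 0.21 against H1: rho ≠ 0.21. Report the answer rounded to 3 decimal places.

z_r = atanh(0.46) = 0.497311,  z_0 = atanh(0.21) = 0.213171
SE = 1/√(n−3) = 1/√50 = 0.141421
z = (z_r − z_0)/SE = (0.497311 − 0.213171) / 0.141421 = 0.284140 / 0.141421 = 2.009

2.009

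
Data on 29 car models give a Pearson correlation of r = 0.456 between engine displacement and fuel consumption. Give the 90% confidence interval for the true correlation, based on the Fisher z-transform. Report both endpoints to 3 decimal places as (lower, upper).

Fisher z: z_r = atanh(r) = ½·ln((1+0.456)/(1−0.456)) = 0.492249
SE(z) = 1/√(n−3) = 1/√26 = 0.196116
90% ⇒ z* = 1.645; margin = 1.645·0.196116 = 0.322611
CI on z-scale: (0.169638, 0.814860)
Back-transform: tanh(0.169638) = 0.168029, tanh(0.814860) = 0.672263

(0.168, 0.672)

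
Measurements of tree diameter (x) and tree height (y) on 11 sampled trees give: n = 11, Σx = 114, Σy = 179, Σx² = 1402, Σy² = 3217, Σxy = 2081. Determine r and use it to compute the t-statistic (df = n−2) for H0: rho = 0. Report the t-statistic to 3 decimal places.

Numerator: nΣxy − (Σx)(Σy) = 11·2081 − (114)(179) = 2485
Denominator: √[(nΣx²−(Σx)²)(nΣy²−(Σy)²)]
  nΣx²−(Σx)² = 11·1402 − 12996 = 2426;  nΣy²−(Σy)² = 11·3217 − 32041 = 3346
  √(2426·3346) = √8117396 = 2849.1044
r = 2485 / 2849.1044 = 0.8722
t = r·√(n−2)/√(1−r²) = 0.8722·√9 / √(1−0.760733) = 2.616600 / 0.489149 = 5.349

5.349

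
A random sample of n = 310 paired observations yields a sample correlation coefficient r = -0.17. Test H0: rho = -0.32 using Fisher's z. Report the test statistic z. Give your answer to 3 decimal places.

2.803

Fisher z: atanh(-0.17) = -0.171667, atanh(-0.32) = -0.331647
z = (z_r − z_0)·√(n−3) = (-0.171667 − (-0.331647))·√307 = 0.159980 · 17.521415 = 2.803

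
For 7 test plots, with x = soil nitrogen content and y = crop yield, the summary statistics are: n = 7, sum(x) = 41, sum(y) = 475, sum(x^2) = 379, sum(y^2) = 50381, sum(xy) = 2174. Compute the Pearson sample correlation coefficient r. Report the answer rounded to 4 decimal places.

-0.3831

Numerator: nΣxy − (Σx)(Σy) = 7·2174 − (41)(475) = -4257
Denominator: √[(nΣx²−(Σx)²)(nΣy²−(Σy)²)]
  nΣx²−(Σx)² = 7·379 − 1681 = 972;  nΣy²−(Σy)² = 7·50381 − 225625 = 127042
  √(972·127042) = √123484824 = 11112.3726
r = -4257 / 11112.3726 = -0.3831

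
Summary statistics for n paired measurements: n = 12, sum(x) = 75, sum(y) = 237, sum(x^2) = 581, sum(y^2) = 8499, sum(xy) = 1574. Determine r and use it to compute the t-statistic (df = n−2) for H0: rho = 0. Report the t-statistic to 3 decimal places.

0.453

S_xy = nΣxy − ΣxΣy = 12·1574 − 75·237 = 18888 − 17775 = 1113
S_xx = nΣx² − (Σx)² = 12·581 − 75² = 6972 − 5625 = 1347
S_yy = nΣy² − (Σy)² = 12·8499 − 237² = 101988 − 56169 = 45819
r = S_xy / √(S_xx·S_yy) = 1113 / √(1347·45819) = 1113 / √61718193 = 1113 / 7856.0927 = 0.1417
t = r·√(n−2)/√(1−r²) = 0.1417·√10 / √(1−0.020079) = 0.448095 / 0.989910 = 0.453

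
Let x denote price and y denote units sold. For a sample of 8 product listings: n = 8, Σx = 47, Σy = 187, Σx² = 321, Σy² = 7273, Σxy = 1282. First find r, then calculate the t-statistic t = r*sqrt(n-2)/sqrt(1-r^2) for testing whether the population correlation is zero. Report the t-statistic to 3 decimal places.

S_xy = nΣxy − ΣxΣy = 8·1282 − 47·187 = 10256 − 8789 = 1467
S_xx = nΣx² − (Σx)² = 8·321 − 47² = 2568 − 2209 = 359
S_yy = nΣy² − (Σy)² = 8·7273 − 187² = 58184 − 34969 = 23215
r = S_xy / √(S_xx·S_yy) = 1467 / √(359·23215) = 1467 / √8334185 = 1467 / 2886.8989 = 0.5082
t = r·√(n−2)/√(1−r²) = 0.5082·√6 / √(1−0.258267) = 1.244831 / 0.861239 = 1.445

1.445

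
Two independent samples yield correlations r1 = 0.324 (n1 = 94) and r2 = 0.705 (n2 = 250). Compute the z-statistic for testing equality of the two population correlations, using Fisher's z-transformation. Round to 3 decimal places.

z1 = atanh(0.324) = 0.336110,  z2 = atanh(0.705) = 0.877173
SE = √(1/(n1−3) + 1/(n2−3)) = √(1/91 + 1/247) = √(0.0109890 + 0.0040486) = √0.0150376 = 0.122628
z = (z1 − z2)/SE = (0.336110 − 0.877173) / 0.122628 = -0.541063 / 0.122628 = -4.412

-4.412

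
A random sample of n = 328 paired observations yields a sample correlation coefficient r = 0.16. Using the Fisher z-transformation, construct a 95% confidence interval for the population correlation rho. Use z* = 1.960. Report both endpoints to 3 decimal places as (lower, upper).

z_r = atanh(0.16) = 0.161387;  SE = 1/√(n−3) = 1/√325 = 0.055470
z-limits: 0.161387 ± 1.960·0.055470 = 0.161387 ± 0.108721 = [0.052666, 0.270108]
ρ-limits: (tanh 0.052666, tanh 0.270108) = (0.053, 0.264)

(0.053, 0.264)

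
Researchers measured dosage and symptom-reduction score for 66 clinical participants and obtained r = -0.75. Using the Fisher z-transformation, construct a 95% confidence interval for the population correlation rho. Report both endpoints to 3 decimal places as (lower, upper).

(-0.840, -0.621)

Fisher z: z_r = atanh(r) = ½·ln((1+(-0.75))/(1−(-0.75))) = -0.972955
SE(z) = 1/√(n−3) = 1/√63 = 0.125988
95% ⇒ z* = 1.960; margin = 1.960·0.125988 = 0.246936
CI on z-scale: (-1.219891, -0.726019)
Back-transform: tanh(-1.219891) = -0.839622, tanh(-0.726019) = -0.620624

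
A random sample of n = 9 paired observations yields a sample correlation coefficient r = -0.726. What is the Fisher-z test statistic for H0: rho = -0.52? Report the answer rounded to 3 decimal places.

z_r = atanh(-0.726) = -0.920217,  z_0 = atanh(-0.52) = -0.576340
SE = 1/√(n−3) = 1/√6 = 0.408248
z = (z_r − z_0)/SE = (-0.920217 − (-0.576340)) / 0.408248 = -0.343877 / 0.408248 = -0.842

-0.842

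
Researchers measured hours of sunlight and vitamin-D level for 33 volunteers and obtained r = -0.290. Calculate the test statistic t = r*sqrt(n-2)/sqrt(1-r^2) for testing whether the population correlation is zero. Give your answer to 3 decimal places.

-1.687

1 − r² = 1 − 0.084100 = 0.915900;  √(1−r²) = 0.957027
√(n−2) = √31 = 5.567764
t = r·√(n−2)/√(1−r²) = -0.290 · 5.567764 / 0.957027 = -1.687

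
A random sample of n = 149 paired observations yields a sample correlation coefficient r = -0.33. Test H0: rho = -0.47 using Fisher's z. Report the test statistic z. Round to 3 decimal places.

2.021

z_r = atanh(-0.33) = -0.342828,  z_0 = atanh(-0.47) = -0.510070
SE = 1/√(n−3) = 1/√146 = 0.082761
z = (z_r − z_0)/SE = (-0.342828 − (-0.510070)) / 0.082761 = 0.167242 / 0.082761 = 2.021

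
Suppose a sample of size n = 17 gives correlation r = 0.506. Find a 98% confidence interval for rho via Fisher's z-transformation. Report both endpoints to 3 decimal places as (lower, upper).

z_r = atanh(0.506) = 0.557338;  SE = 1/√(n−3) = 1/√14 = 0.267261
z-limits: 0.557338 ± 2.326·0.267261 = 0.557338 ± 0.621649 = [-0.064311, 1.178987]
ρ-limits: (tanh -0.064311, tanh 1.178987) = (-0.064, 0.827)

(-0.064, 0.827)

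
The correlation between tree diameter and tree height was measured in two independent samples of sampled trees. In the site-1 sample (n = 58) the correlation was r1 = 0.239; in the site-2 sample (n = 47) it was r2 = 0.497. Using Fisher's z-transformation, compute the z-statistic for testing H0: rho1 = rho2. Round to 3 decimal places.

z1 = atanh(0.239) = 0.243713,  z2 = atanh(0.497) = 0.545314
SE = √(1/(n1−3) + 1/(n2−3)) = √(1/55 + 1/44) = √(0.0181818 + 0.0227273) = √0.0409091 = 0.202260
z = (z1 − z2)/SE = (0.243713 − 0.545314) / 0.202260 = -0.301601 / 0.202260 = -1.491

-1.491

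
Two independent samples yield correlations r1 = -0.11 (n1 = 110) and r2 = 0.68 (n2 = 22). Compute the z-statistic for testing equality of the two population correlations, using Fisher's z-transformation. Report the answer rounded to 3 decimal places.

z1 = atanh(-0.11) = -0.110447,  z2 = atanh(0.68) = 0.829114
SE = √(1/(n1−3) + 1/(n2−3)) = √(1/107 + 1/19) = √(0.0093458 + 0.0526316) = √0.0619774 = 0.248953
z = (z1 − z2)/SE = (-0.110447 − 0.829114) / 0.248953 = -0.939561 / 0.248953 = -3.774

-3.774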